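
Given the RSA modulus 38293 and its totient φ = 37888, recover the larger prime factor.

257

φ(n) = (p−1)(q−1) = n − (p+q) + 1, so p + q = 38293 − 37888 + 1 = 406.
p and q are the roots of t² − 406t + 38293 = 0.
Discriminant: 406² − 4·38293 = 164836 − 153172 = 11664; √11664 = 108.
q = (406 − 108)/2 = 149, p = (406 + 108)/2 = 257.
Check: 149 · 257 = 38293.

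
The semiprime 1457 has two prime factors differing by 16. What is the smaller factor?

31

Since p = q + 16, we have 1457 = q(q + 16), so q² + 16q − 1457 = 0.
Discriminant: 16² + 4·1457 = 256 + 5828 = 6084; √6084 = 78.
q = (−16 + 78)/2 = 31, and p = q + 16 = 47.
Check: 31 · 47 = 1457.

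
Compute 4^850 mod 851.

478

4^1 ≡ 4 (mod 851)
4^2 ≡ 4^2 = 16 ≡ 16 (mod 851)
4^4 ≡ 16^2 = 256 ≡ 256 (mod 851)
4^8 ≡ 256^2 = 65536 ≡ 9 (mod 851)
4^16 ≡ 9^2 = 81 ≡ 81 (mod 851)
4^32 ≡ 81^2 = 6561 ≡ 604 (mod 851)
4^64 ≡ 604^2 = 364816 ≡ 588 (mod 851)
4^128 ≡ 588^2 = 345744 ≡ 238 (mod 851)
4^256 ≡ 238^2 = 56644 ≡ 478 (mod 851)
4^512 ≡ 478^2 = 228484 ≡ 416 (mod 851)
850 = 512 + 256 + 64 + 16 + 2 in binary powers of 2.
So 4^850 ≡ 416 · 478 · 588 · 81 · 16 ≡ 478 (mod 851).
Since 478 ≠ 1, base 4 is a Fermat witness: 851 is composite.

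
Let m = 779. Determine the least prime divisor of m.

779 is odd.
Digit sum 23, not divisible by 3.
Ends in 9: not divisible by 5.
7: 779 = 7·111 + 2
11: 779 = 11·70 + 9
13: 779 = 13·59 + 12
17: 779 = 17·45 + 14
19: 779 = 19·41

19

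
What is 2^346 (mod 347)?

2^1 ≡ 2 (mod 347)
2^2 ≡ 2^2 = 4 ≡ 4 (mod 347)
2^4 ≡ 4^2 = 16 ≡ 16 (mod 347)
2^8 ≡ 16^2 = 256 ≡ 256 (mod 347)
2^16 ≡ 256^2 = 65536 ≡ 300 (mod 347)
2^32 ≡ 300^2 = 90000 ≡ 127 (mod 347)
2^64 ≡ 127^2 = 16129 ≡ 167 (mod 347)
2^128 ≡ 167^2 = 27889 ≡ 129 (mod 347)
2^256 ≡ 129^2 = 16641 ≡ 332 (mod 347)
346 = 256 + 64 + 16 + 8 + 2 in binary powers of 2.
So 2^346 ≡ 332 · 167 · 300 · 256 · 4 ≡ 1 (mod 347).
Since the result is 1, base 2 gives no evidence that 347 is composite.

1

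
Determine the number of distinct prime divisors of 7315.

7315 = 5 · 1463
1463 = 7 · 209
209 = 11 · 19
7315 = 5 · 7 · 11 · 19, which has 4 distinct prime factors.

4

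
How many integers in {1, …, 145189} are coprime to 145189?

Factor: 145189 = 11 · 67 · 197.
φ(145189) = (11−1) · (67−1) · (197−1) = 10 · 66 · 196 = 129360.

129360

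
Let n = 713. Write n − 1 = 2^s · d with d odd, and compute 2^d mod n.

713 − 1 = 712 = 2^3 · 89, so d = 89.
2^1 ≡ 2 (mod 713)
2^2 ≡ 2^2 = 4 ≡ 4 (mod 713)
2^4 ≡ 4^2 = 16 ≡ 16 (mod 713)
2^8 ≡ 16^2 = 256 ≡ 256 (mod 713)
2^16 ≡ 256^2 = 65536 ≡ 653 (mod 713)
2^32 ≡ 653^2 = 426409 ≡ 35 (mod 713)
2^64 ≡ 35^2 = 1225 ≡ 512 (mod 713)
89 = 64 + 16 + 8 + 1 in binary powers of 2.
So 2^89 ≡ 512 · 653 · 256 · 2 ≡ 140 (mod 713).
Squaring chain: 140 → 349 → 591; never reaches −1, so base 2 is a Miller–Rabin witness that 713 is composite.

140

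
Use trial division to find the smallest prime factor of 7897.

53

7897 is odd.
Digit sum 31, not divisible by 3.
Ends in 7: not divisible by 5.
7: 7897 = 7·1128 + 1
11: 7897 = 11·717 + 10
13: 7897 = 13·607 + 6
17: 7897 = 17·464 + 9
19: 7897 = 19·415 + 12
23: 7897 = 23·343 + 8
29: 7897 = 29·272 + 9
31: 7897 = 31·254 + 23
37: 7897 = 37·213 + 16
41: 7897 = 41·192 + 25
43: 7897 = 43·183 + 28
47: 7897 = 47·168 + 1
53: 7897 = 53·149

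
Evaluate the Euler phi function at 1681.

1640

Factor: 1681 = 41^2.
φ(1681) = 41^1·(41−1) = 1640.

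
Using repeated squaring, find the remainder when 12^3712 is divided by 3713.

12^1 ≡ 12 (mod 3713)
12^2 ≡ 12^2 = 144 ≡ 144 (mod 3713)
12^4 ≡ 144^2 = 20736 ≡ 2171 (mod 3713)
12^8 ≡ 2171^2 = 4713241 ≡ 1444 (mod 3713)
12^16 ≡ 1444^2 = 2085136 ≡ 2143 (mod 3713)
12^32 ≡ 2143^2 = 4592449 ≡ 3181 (mod 3713)
12^64 ≡ 3181^2 = 10118761 ≡ 836 (mod 3713)
12^128 ≡ 836^2 = 698896 ≡ 852 (mod 3713)
12^256 ≡ 852^2 = 725904 ≡ 1869 (mod 3713)
12^512 ≡ 1869^2 = 3493161 ≡ 2941 (mod 3713)
12^1024 ≡ 2941^2 = 8649481 ≡ 1904 (mod 3713)
12^2048 ≡ 1904^2 = 3625216 ≡ 1328 (mod 3713)
3712 = 2048 + 1024 + 512 + 128 in binary powers of 2.
So 12^3712 ≡ 1328 · 1904 · 2941 · 852 ≡ 3698 (mod 3713).
Since 3698 ≠ 1, base 12 is a Fermat witness: 3713 is composite.

3698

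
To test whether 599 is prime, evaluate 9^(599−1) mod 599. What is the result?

1

9^1 ≡ 9 (mod 599)
9^2 ≡ 9^2 = 81 ≡ 81 (mod 599)
9^4 ≡ 81^2 = 6561 ≡ 571 (mod 599)
9^8 ≡ 571^2 = 326041 ≡ 185 (mod 599)
9^16 ≡ 185^2 = 34225 ≡ 82 (mod 599)
9^32 ≡ 82^2 = 6724 ≡ 135 (mod 599)
9^64 ≡ 135^2 = 18225 ≡ 255 (mod 599)
9^128 ≡ 255^2 = 65025 ≡ 333 (mod 599)
9^256 ≡ 333^2 = 110889 ≡ 74 (mod 599)
9^512 ≡ 74^2 = 5476 ≡ 85 (mod 599)
598 = 512 + 64 + 16 + 4 + 2 in binary powers of 2.
So 9^598 ≡ 85 · 255 · 82 · 571 · 81 ≡ 1 (mod 599).
Since the result is 1, base 9 gives no evidence that 599 is composite.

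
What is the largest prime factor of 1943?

67

1943 = 29 · 67
67 is prime.
So 1943 = 29 · 67; the largest prime factor is 67.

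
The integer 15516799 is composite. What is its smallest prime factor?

15516799 is odd.
Digit sum 43, not divisible by 3.
Ends in 9: not divisible by 5.
7: 15516799 = 7·2216685 + 4
11: 15516799 = 11·1410618 + 1
13: 15516799 = 13·1193599 + 12
17: 15516799 = 17·912752 + 15
19: 15516799 = 19·816673 + 12
23: 15516799 = 23·674643 + 10
29: 15516799 = 29·535062 + 1
31: 15516799 = 31·500541 + 28
37: 15516799 = 37·419372 + 35
41: 15516799 = 41·378458 + 21
43: 15516799 = 43·360855 + 34
47: 15516799 = 47·330144 + 31
53: 15516799 = 53·292769 + 42
59: 15516799 = 59·262996 + 35
61: 15516799 = 61·254373 + 46
67: 15516799 = 67·231594 + 1
71: 15516799 = 71·218546 + 33
73: 15516799 = 73·212558 + 65
79: 15516799 = 79·196415 + 14
83: 15516799 = 83·186949 + 32
89: 15516799 = 89·174346 + 5
97: 15516799 = 97·159967

97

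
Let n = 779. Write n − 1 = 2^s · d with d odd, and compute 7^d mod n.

315

779 − 1 = 778 = 2^1 · 389, so d = 389.
7^1 ≡ 7 (mod 779)
7^2 ≡ 7^2 = 49 ≡ 49 (mod 779)
7^4 ≡ 49^2 = 2401 ≡ 64 (mod 779)
7^8 ≡ 64^2 = 4096 ≡ 201 (mod 779)
7^16 ≡ 201^2 = 40401 ≡ 672 (mod 779)
7^32 ≡ 672^2 = 451584 ≡ 543 (mod 779)
7^64 ≡ 543^2 = 294849 ≡ 387 (mod 779)
7^128 ≡ 387^2 = 149769 ≡ 201 (mod 779)
7^256 ≡ 201^2 = 40401 ≡ 672 (mod 779)
389 = 256 + 128 + 4 + 1 in binary powers of 2.
So 7^389 ≡ 672 · 201 · 64 · 7 ≡ 315 (mod 779).
Squaring chain: 315; never reaches −1, so base 7 is a Miller–Rabin witness that 779 is composite.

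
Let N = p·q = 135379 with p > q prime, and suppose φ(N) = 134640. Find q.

331

φ(n) = (p−1)(q−1) = n − (p+q) + 1, so p + q = 135379 − 134640 + 1 = 740.
p and q are the roots of t² − 740t + 135379 = 0.
Discriminant: 740² − 4·135379 = 547600 − 541516 = 6084; √6084 = 78.
q = (740 − 78)/2 = 331, p = (740 + 78)/2 = 409.
Check: 331 · 409 = 135379.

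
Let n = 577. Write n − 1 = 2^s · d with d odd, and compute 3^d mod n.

65

577 − 1 = 576 = 2^6 · 9, so d = 9.
3^1 ≡ 3 (mod 577)
3^2 ≡ 3^2 = 9 ≡ 9 (mod 577)
3^4 ≡ 9^2 = 81 ≡ 81 (mod 577)
3^8 ≡ 81^2 = 6561 ≡ 214 (mod 577)
9 = 8 + 1 in binary powers of 2.
So 3^9 ≡ 214 · 3 ≡ 65 (mod 577).
Squaring chain: 65 → 186 → 553 → 576 → 1 → 1; reaches −1, so base 3 does not prove 577 composite.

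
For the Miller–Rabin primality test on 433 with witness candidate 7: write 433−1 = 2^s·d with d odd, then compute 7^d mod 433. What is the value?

433 − 1 = 432 = 2^4 · 27, so d = 27.
7^1 ≡ 7 (mod 433)
7^2 ≡ 7^2 = 49 ≡ 49 (mod 433)
7^4 ≡ 49^2 = 2401 ≡ 236 (mod 433)
7^8 ≡ 236^2 = 55696 ≡ 272 (mod 433)
7^16 ≡ 272^2 = 73984 ≡ 374 (mod 433)
27 = 16 + 8 + 2 + 1 in binary powers of 2.
So 7^27 ≡ 374 · 272 · 49 · 7 ≡ 265 (mod 433).
Squaring chain: 265 → 79 → 179 → 432; reaches −1, so base 7 does not prove 433 composite.

265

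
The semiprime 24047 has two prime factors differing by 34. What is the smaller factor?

Since p = q + 34, we have 24047 = q(q + 34), so q² + 34q − 24047 = 0.
Discriminant: 34² + 4·24047 = 1156 + 96188 = 97344; √97344 = 312.
q = (−34 + 312)/2 = 139, and p = q + 34 = 173.
Check: 139 · 173 = 24047.

139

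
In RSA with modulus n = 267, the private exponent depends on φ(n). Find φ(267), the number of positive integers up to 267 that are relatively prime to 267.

176

Factor: 267 = 3 · 89.
φ(267) = (3−1) · (89−1) = 2 · 88 = 176.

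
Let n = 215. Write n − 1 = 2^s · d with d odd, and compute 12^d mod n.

215 − 1 = 214 = 2^1 · 107, so d = 107.
12^1 ≡ 12 (mod 215)
12^2 ≡ 12^2 = 144 ≡ 144 (mod 215)
12^4 ≡ 144^2 = 20736 ≡ 96 (mod 215)
12^8 ≡ 96^2 = 9216 ≡ 186 (mod 215)
12^16 ≡ 186^2 = 34596 ≡ 196 (mod 215)
12^32 ≡ 196^2 = 38416 ≡ 146 (mod 215)
12^64 ≡ 146^2 = 21316 ≡ 31 (mod 215)
107 = 64 + 32 + 8 + 2 + 1 in binary powers of 2.
So 12^107 ≡ 31 · 146 · 186 · 144 · 12 ≡ 28 (mod 215).
Squaring chain: 28; never reaches −1, so base 12 is a Miller–Rabin witness that 215 is composite.

28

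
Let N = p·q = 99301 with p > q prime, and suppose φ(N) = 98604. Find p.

φ(n) = (p−1)(q−1) = n − (p+q) + 1, so p + q = 99301 − 98604 + 1 = 698.
p and q are the roots of t² − 698t + 99301 = 0.
Discriminant: 698² − 4·99301 = 487204 − 397204 = 90000; √90000 = 300.
q = (698 − 300)/2 = 199, p = (698 + 300)/2 = 499.
Check: 199 · 499 = 99301.

499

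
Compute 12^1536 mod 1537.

12^1 ≡ 12 (mod 1537)
12^2 ≡ 12^2 = 144 ≡ 144 (mod 1537)
12^4 ≡ 144^2 = 20736 ≡ 755 (mod 1537)
12^8 ≡ 755^2 = 570025 ≡ 1335 (mod 1537)
12^16 ≡ 1335^2 = 1782225 ≡ 842 (mod 1537)
12^32 ≡ 842^2 = 708964 ≡ 407 (mod 1537)
12^64 ≡ 407^2 = 165649 ≡ 1190 (mod 1537)
12^128 ≡ 1190^2 = 1416100 ≡ 523 (mod 1537)
12^256 ≡ 523^2 = 273529 ≡ 1480 (mod 1537)
12^512 ≡ 1480^2 = 2190400 ≡ 175 (mod 1537)
12^1024 ≡ 175^2 = 30625 ≡ 1422 (mod 1537)
1536 = 1024 + 512 in binary powers of 2.
So 12^1536 ≡ 1422 · 175 ≡ 1393 (mod 1537).
Since 1393 ≠ 1, base 12 is a Fermat witness: 1537 is composite.

1393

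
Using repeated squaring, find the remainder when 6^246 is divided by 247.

6^1 ≡ 6 (mod 247)
6^2 ≡ 6^2 = 36 ≡ 36 (mod 247)
6^4 ≡ 36^2 = 1296 ≡ 61 (mod 247)
6^8 ≡ 61^2 = 3721 ≡ 16 (mod 247)
6^16 ≡ 16^2 = 256 ≡ 9 (mod 247)
6^32 ≡ 9^2 = 81 ≡ 81 (mod 247)
6^64 ≡ 81^2 = 6561 ≡ 139 (mod 247)
6^128 ≡ 139^2 = 19321 ≡ 55 (mod 247)
246 = 128 + 64 + 32 + 16 + 4 + 2 in binary powers of 2.
So 6^246 ≡ 55 · 139 · 81 · 9 · 61 · 36 ≡ 64 (mod 247).
Since 64 ≠ 1, base 6 is a Fermat witness: 247 is composite.

64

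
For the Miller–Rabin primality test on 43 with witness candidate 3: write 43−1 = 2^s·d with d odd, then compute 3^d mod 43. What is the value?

43 − 1 = 42 = 2^1 · 21, so d = 21.
3^1 ≡ 3 (mod 43)
3^2 ≡ 3^2 = 9 ≡ 9 (mod 43)
3^4 ≡ 9^2 = 81 ≡ 38 (mod 43)
3^8 ≡ 38^2 = 1444 ≡ 25 (mod 43)
3^16 ≡ 25^2 = 625 ≡ 23 (mod 43)
21 = 16 + 4 + 1 in binary powers of 2.
So 3^21 ≡ 23 · 38 · 3 ≡ 42 (mod 43).
Since 3^d ≡ 42 (mod 43), base 3 does not prove 43 composite.

42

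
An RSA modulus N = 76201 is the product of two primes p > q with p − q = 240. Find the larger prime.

Since p = q + 240, we have 76201 = q(q + 240), so q² + 240q − 76201 = 0.
Discriminant: 240² + 4·76201 = 57600 + 304804 = 362404; √362404 = 602.
q = (−240 + 602)/2 = 181, and p = q + 240 = 421.
Check: 181 · 421 = 76201.

421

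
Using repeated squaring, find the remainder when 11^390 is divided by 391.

11^1 ≡ 11 (mod 391)
11^2 ≡ 11^2 = 121 ≡ 121 (mod 391)
11^4 ≡ 121^2 = 14641 ≡ 174 (mod 391)
11^8 ≡ 174^2 = 30276 ≡ 169 (mod 391)
11^16 ≡ 169^2 = 28561 ≡ 18 (mod 391)
11^32 ≡ 18^2 = 324 ≡ 324 (mod 391)
11^64 ≡ 324^2 = 104976 ≡ 188 (mod 391)
11^128 ≡ 188^2 = 35344 ≡ 154 (mod 391)
11^256 ≡ 154^2 = 23716 ≡ 256 (mod 391)
390 = 256 + 128 + 4 + 2 in binary powers of 2.
So 11^390 ≡ 256 · 154 · 174 · 121 ≡ 110 (mod 391).
Since 110 ≠ 1, base 11 is a Fermat witness: 391 is composite.

110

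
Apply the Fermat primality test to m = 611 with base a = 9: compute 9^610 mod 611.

9^1 ≡ 9 (mod 611)
9^2 ≡ 9^2 = 81 ≡ 81 (mod 611)
9^4 ≡ 81^2 = 6561 ≡ 451 (mod 611)
9^8 ≡ 451^2 = 203401 ≡ 549 (mod 611)
9^16 ≡ 549^2 = 301401 ≡ 178 (mod 611)
9^32 ≡ 178^2 = 31684 ≡ 523 (mod 611)
9^64 ≡ 523^2 = 273529 ≡ 412 (mod 611)
9^128 ≡ 412^2 = 169744 ≡ 497 (mod 611)
9^256 ≡ 497^2 = 247009 ≡ 165 (mod 611)
9^512 ≡ 165^2 = 27225 ≡ 341 (mod 611)
610 = 512 + 64 + 32 + 2 in binary powers of 2.
So 9^610 ≡ 341 · 412 · 523 · 81 ≡ 191 (mod 611).
Since 191 ≠ 1, base 9 is a Fermat witness: 611 is composite.

191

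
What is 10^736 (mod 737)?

10^1 ≡ 10 (mod 737)
10^2 ≡ 10^2 = 100 ≡ 100 (mod 737)
10^4 ≡ 100^2 = 10000 ≡ 419 (mod 737)
10^8 ≡ 419^2 = 175561 ≡ 155 (mod 737)
10^16 ≡ 155^2 = 24025 ≡ 441 (mod 737)
10^32 ≡ 441^2 = 194481 ≡ 650 (mod 737)
10^64 ≡ 650^2 = 422500 ≡ 199 (mod 737)
10^128 ≡ 199^2 = 39601 ≡ 540 (mod 737)
10^256 ≡ 540^2 = 291600 ≡ 485 (mod 737)
10^512 ≡ 485^2 = 235225 ≡ 122 (mod 737)
736 = 512 + 128 + 64 + 32 in binary powers of 2.
So 10^736 ≡ 122 · 540 · 199 · 650 ≡ 23 (mod 737).
Since 23 ≠ 1, base 10 is a Fermat witness: 737 is composite.

23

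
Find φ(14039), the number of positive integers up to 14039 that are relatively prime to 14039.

13800

Factor: 14039 = 101 · 139.
φ(14039) = (101−1) · (139−1) = 100 · 138 = 13800.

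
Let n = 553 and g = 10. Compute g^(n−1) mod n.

10^1 ≡ 10 (mod 553)
10^2 ≡ 10^2 = 100 ≡ 100 (mod 553)
10^4 ≡ 100^2 = 10000 ≡ 46 (mod 553)
10^8 ≡ 46^2 = 2116 ≡ 457 (mod 553)
10^16 ≡ 457^2 = 208849 ≡ 368 (mod 553)
10^32 ≡ 368^2 = 135424 ≡ 492 (mod 553)
10^64 ≡ 492^2 = 242064 ≡ 403 (mod 553)
10^128 ≡ 403^2 = 162409 ≡ 380 (mod 553)
10^256 ≡ 380^2 = 144400 ≡ 67 (mod 553)
10^512 ≡ 67^2 = 4489 ≡ 65 (mod 553)
552 = 512 + 32 + 8 in binary powers of 2.
So 10^552 ≡ 65 · 492 · 457 ≡ 176 (mod 553).
Since 176 ≠ 1, base 10 is a Fermat witness: 553 is composite.

176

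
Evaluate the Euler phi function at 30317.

25200

Factor: 30317 = 7 · 61 · 71.
φ(30317) = (7−1) · (61−1) · (71−1) = 6 · 60 · 70 = 25200.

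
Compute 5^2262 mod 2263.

900

5^1 ≡ 5 (mod 2263)
5^2 ≡ 5^2 = 25 ≡ 25 (mod 2263)
5^4 ≡ 25^2 = 625 ≡ 625 (mod 2263)
5^8 ≡ 625^2 = 390625 ≡ 1389 (mod 2263)
5^16 ≡ 1389^2 = 1929321 ≡ 1245 (mod 2263)
5^32 ≡ 1245^2 = 1550025 ≡ 2133 (mod 2263)
5^64 ≡ 2133^2 = 4549689 ≡ 1059 (mod 2263)
5^128 ≡ 1059^2 = 1121481 ≡ 1296 (mod 2263)
5^256 ≡ 1296^2 = 1679616 ≡ 470 (mod 2263)
5^512 ≡ 470^2 = 220900 ≡ 1389 (mod 2263)
5^1024 ≡ 1389^2 = 1929321 ≡ 1245 (mod 2263)
5^2048 ≡ 1245^2 = 1550025 ≡ 2133 (mod 2263)
2262 = 2048 + 128 + 64 + 16 + 4 + 2 in binary powers of 2.
So 5^2262 ≡ 2133 · 1296 · 1059 · 1245 · 625 · 25 ≡ 900 (mod 2263).
Since 900 ≠ 1, base 5 is a Fermat witness: 2263 is composite.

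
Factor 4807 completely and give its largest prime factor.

23

4807 = 11 · 437
437 = 19 · 23
23 is prime.
So 4807 = 11 · 19 · 23; the largest prime factor is 23.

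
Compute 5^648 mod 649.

5^1 ≡ 5 (mod 649)
5^2 ≡ 5^2 = 25 ≡ 25 (mod 649)
5^4 ≡ 25^2 = 625 ≡ 625 (mod 649)
5^8 ≡ 625^2 = 390625 ≡ 576 (mod 649)
5^16 ≡ 576^2 = 331776 ≡ 137 (mod 649)
5^32 ≡ 137^2 = 18769 ≡ 597 (mod 649)
5^64 ≡ 597^2 = 356409 ≡ 108 (mod 649)
5^128 ≡ 108^2 = 11664 ≡ 631 (mod 649)
5^256 ≡ 631^2 = 398161 ≡ 324 (mod 649)
5^512 ≡ 324^2 = 104976 ≡ 487 (mod 649)
648 = 512 + 128 + 8 in binary powers of 2.
So 5^648 ≡ 487 · 631 · 576 ≡ 4 (mod 649).
Since 4 ≠ 1, base 5 is a Fermat witness: 649 is composite.

4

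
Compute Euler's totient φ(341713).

Factor: 341713 = 31 · 73 · 151.
φ(341713) = (31−1) · (73−1) · (151−1) = 30 · 72 · 150 = 324000.

324000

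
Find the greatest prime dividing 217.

217 = 7 · 31
31 is prime.
So 217 = 7 · 31; the largest prime factor is 31.

31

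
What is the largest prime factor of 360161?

360161 = 47 · 7663
7663 = 79 · 97
97 is prime.
So 360161 = 47 · 79 · 97; the largest prime factor is 97.

97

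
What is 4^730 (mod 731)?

16

4^1 ≡ 4 (mod 731)
4^2 ≡ 4^2 = 16 ≡ 16 (mod 731)
4^4 ≡ 16^2 = 256 ≡ 256 (mod 731)
4^8 ≡ 256^2 = 65536 ≡ 477 (mod 731)
4^16 ≡ 477^2 = 227529 ≡ 188 (mod 731)
4^32 ≡ 188^2 = 35344 ≡ 256 (mod 731)
4^64 ≡ 256^2 = 65536 ≡ 477 (mod 731)
4^128 ≡ 477^2 = 227529 ≡ 188 (mod 731)
4^256 ≡ 188^2 = 35344 ≡ 256 (mod 731)
4^512 ≡ 256^2 = 65536 ≡ 477 (mod 731)
730 = 512 + 128 + 64 + 16 + 8 + 2 in binary powers of 2.
So 4^730 ≡ 477 · 188 · 477 · 188 · 477 · 16 ≡ 16 (mod 731).
Since 16 ≠ 1, base 4 is a Fermat witness: 731 is composite.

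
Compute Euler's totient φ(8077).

Factor: 8077 = 41 · 197.
φ(8077) = (41−1) · (197−1) = 40 · 196 = 7840.

7840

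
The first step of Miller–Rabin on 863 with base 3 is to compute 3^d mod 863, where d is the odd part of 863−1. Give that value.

1

863 − 1 = 862 = 2^1 · 431, so d = 431.
3^1 ≡ 3 (mod 863)
3^2 ≡ 3^2 = 9 ≡ 9 (mod 863)
3^4 ≡ 9^2 = 81 ≡ 81 (mod 863)
3^8 ≡ 81^2 = 6561 ≡ 520 (mod 863)
3^16 ≡ 520^2 = 270400 ≡ 281 (mod 863)
3^32 ≡ 281^2 = 78961 ≡ 428 (mod 863)
3^64 ≡ 428^2 = 183184 ≡ 228 (mod 863)
3^128 ≡ 228^2 = 51984 ≡ 204 (mod 863)
3^256 ≡ 204^2 = 41616 ≡ 192 (mod 863)
431 = 256 + 128 + 32 + 8 + 4 + 2 + 1 in binary powers of 2.
So 3^431 ≡ 192 · 204 · 428 · 520 · 81 · 9 · 3 ≡ 1 (mod 863).
Since 3^d ≡ 1 (mod 863), base 3 does not prove 863 composite.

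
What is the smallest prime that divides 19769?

19769 is odd.
Digit sum 32, not divisible by 3.
Ends in 9: not divisible by 5.
7: 19769 = 7·2824 + 1
11: 19769 = 11·1797 + 2
13: 19769 = 13·1520 + 9
17: 19769 = 17·1162 + 15
19: 19769 = 19·1040 + 9
23: 19769 = 23·859 + 12
29: 19769 = 29·681 + 20
31: 19769 = 31·637 + 22
37: 19769 = 37·534 + 11
41: 19769 = 41·482 + 7
43: 19769 = 43·459 + 32
47: 19769 = 47·420 + 29
53: 19769 = 53·373

53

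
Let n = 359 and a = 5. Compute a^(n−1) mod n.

1

5^1 ≡ 5 (mod 359)
5^2 ≡ 5^2 = 25 ≡ 25 (mod 359)
5^4 ≡ 25^2 = 625 ≡ 266 (mod 359)
5^8 ≡ 266^2 = 70756 ≡ 33 (mod 359)
5^16 ≡ 33^2 = 1089 ≡ 12 (mod 359)
5^32 ≡ 12^2 = 144 ≡ 144 (mod 359)
5^64 ≡ 144^2 = 20736 ≡ 273 (mod 359)
5^128 ≡ 273^2 = 74529 ≡ 216 (mod 359)
5^256 ≡ 216^2 = 46656 ≡ 345 (mod 359)
358 = 256 + 64 + 32 + 4 + 2 in binary powers of 2.
So 5^358 ≡ 345 · 273 · 144 · 266 · 25 ≡ 1 (mod 359).
Since the result is 1, base 5 gives no evidence that 359 is composite.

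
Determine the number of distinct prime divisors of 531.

531 = 3^2 · 59
531 = 3^2 · 59, which has 2 distinct prime factors.

2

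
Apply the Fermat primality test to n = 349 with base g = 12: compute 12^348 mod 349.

1

12^1 ≡ 12 (mod 349)
12^2 ≡ 12^2 = 144 ≡ 144 (mod 349)
12^4 ≡ 144^2 = 20736 ≡ 145 (mod 349)
12^8 ≡ 145^2 = 21025 ≡ 85 (mod 349)
12^16 ≡ 85^2 = 7225 ≡ 245 (mod 349)
12^32 ≡ 245^2 = 60025 ≡ 346 (mod 349)
12^64 ≡ 346^2 = 119716 ≡ 9 (mod 349)
12^128 ≡ 9^2 = 81 ≡ 81 (mod 349)
12^256 ≡ 81^2 = 6561 ≡ 279 (mod 349)
348 = 256 + 64 + 16 + 8 + 4 in binary powers of 2.
So 12^348 ≡ 279 · 9 · 245 · 85 · 145 ≡ 1 (mod 349).
Since the result is 1, base 12 gives no evidence that 349 is composite.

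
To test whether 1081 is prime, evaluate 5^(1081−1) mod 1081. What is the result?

5^1 ≡ 5 (mod 1081)
5^2 ≡ 5^2 = 25 ≡ 25 (mod 1081)
5^4 ≡ 25^2 = 625 ≡ 625 (mod 1081)
5^8 ≡ 625^2 = 390625 ≡ 384 (mod 1081)
5^16 ≡ 384^2 = 147456 ≡ 440 (mod 1081)
5^32 ≡ 440^2 = 193600 ≡ 101 (mod 1081)
5^64 ≡ 101^2 = 10201 ≡ 472 (mod 1081)
5^128 ≡ 472^2 = 222784 ≡ 98 (mod 1081)
5^256 ≡ 98^2 = 9604 ≡ 956 (mod 1081)
5^512 ≡ 956^2 = 913936 ≡ 491 (mod 1081)
5^1024 ≡ 491^2 = 241081 ≡ 18 (mod 1081)
1080 = 1024 + 32 + 16 + 8 in binary powers of 2.
So 5^1080 ≡ 18 · 101 · 440 · 384 ≡ 968 (mod 1081).
Since 968 ≠ 1, base 5 is a Fermat witness: 1081 is composite.

968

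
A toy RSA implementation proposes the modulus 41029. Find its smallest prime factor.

89

41029 is odd.
Digit sum 16, not divisible by 3.
Ends in 9: not divisible by 5.
7: 41029 = 7·5861 + 2
11: 41029 = 11·3729 + 10
13: 41029 = 13·3156 + 1
17: 41029 = 17·2413 + 8
19: 41029 = 19·2159 + 8
23: 41029 = 23·1783 + 20
29: 41029 = 29·1414 + 23
31: 41029 = 31·1323 + 16
37: 41029 = 37·1108 + 33
41: 41029 = 41·1000 + 29
43: 41029 = 43·954 + 7
47: 41029 = 47·872 + 45
53: 41029 = 53·774 + 7
59: 41029 = 59·695 + 24
61: 41029 = 61·672 + 37
67: 41029 = 67·612 + 25
71: 41029 = 71·577 + 62
73: 41029 = 73·562 + 3
79: 41029 = 79·519 + 28
83: 41029 = 83·494 + 27
89: 41029 = 89·461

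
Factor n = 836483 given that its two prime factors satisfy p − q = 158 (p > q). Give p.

997

Since p = q + 158, we have 836483 = q(q + 158), so q² + 158q − 836483 = 0.
Discriminant: 158² + 4·836483 = 24964 + 3345932 = 3370896; √3370896 = 1836.
q = (−158 + 1836)/2 = 839, and p = q + 158 = 997.
Check: 839 · 997 = 836483.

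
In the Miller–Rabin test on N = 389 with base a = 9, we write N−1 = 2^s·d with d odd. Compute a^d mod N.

389 − 1 = 388 = 2^2 · 97, so d = 97.
9^1 ≡ 9 (mod 389)
9^2 ≡ 9^2 = 81 ≡ 81 (mod 389)
9^4 ≡ 81^2 = 6561 ≡ 337 (mod 389)
9^8 ≡ 337^2 = 113569 ≡ 370 (mod 389)
9^16 ≡ 370^2 = 136900 ≡ 361 (mod 389)
9^32 ≡ 361^2 = 130321 ≡ 6 (mod 389)
9^64 ≡ 6^2 = 36 ≡ 36 (mod 389)
97 = 64 + 32 + 1 in binary powers of 2.
So 9^97 ≡ 36 · 6 · 9 ≡ 388 (mod 389).
Since 9^d ≡ 388 (mod 389), base 9 does not prove 389 composite.

388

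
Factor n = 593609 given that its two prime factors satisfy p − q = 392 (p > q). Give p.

Since p = q + 392, we have 593609 = q(q + 392), so q² + 392q − 593609 = 0.
Discriminant: 392² + 4·593609 = 153664 + 2374436 = 2528100; √2528100 = 1590.
q = (−392 + 1590)/2 = 599, and p = q + 392 = 991.
Check: 599 · 991 = 593609.

991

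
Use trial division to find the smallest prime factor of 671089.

671089 is odd.
Digit sum 31, not divisible by 3.
Ends in 9: not divisible by 5.
7: 671089 = 7·95869 + 6
11: 671089 = 11·61008 + 1
13: 671089 = 13·51622 + 3
17: 671089 = 17·39475 + 14
19: 671089 = 19·35320 + 9
23: 671089 = 23·29177 + 18
29: 671089 = 29·23141

29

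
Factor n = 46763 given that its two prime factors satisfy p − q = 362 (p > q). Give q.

Since p = q + 362, we have 46763 = q(q + 362), so q² + 362q − 46763 = 0.
Discriminant: 362² + 4·46763 = 131044 + 187052 = 318096; √318096 = 564.
q = (−362 + 564)/2 = 101, and p = q + 362 = 463.
Check: 101 · 463 = 46763.

101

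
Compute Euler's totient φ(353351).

Factor: 353351 = 53 · 59 · 113.
φ(353351) = (53−1) · (59−1) · (113−1) = 52 · 58 · 112 = 337792.

337792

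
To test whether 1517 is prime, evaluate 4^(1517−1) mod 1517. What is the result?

4^1 ≡ 4 (mod 1517)
4^2 ≡ 4^2 = 16 ≡ 16 (mod 1517)
4^4 ≡ 16^2 = 256 ≡ 256 (mod 1517)
4^8 ≡ 256^2 = 65536 ≡ 305 (mod 1517)
4^16 ≡ 305^2 = 93025 ≡ 488 (mod 1517)
4^32 ≡ 488^2 = 238144 ≡ 1492 (mod 1517)
4^64 ≡ 1492^2 = 2226064 ≡ 625 (mod 1517)
4^128 ≡ 625^2 = 390625 ≡ 756 (mod 1517)
4^256 ≡ 756^2 = 571536 ≡ 1144 (mod 1517)
4^512 ≡ 1144^2 = 1308736 ≡ 1082 (mod 1517)
4^1024 ≡ 1082^2 = 1170724 ≡ 1117 (mod 1517)
1516 = 1024 + 256 + 128 + 64 + 32 + 8 + 4 in binary powers of 2.
So 4^1516 ≡ 1117 · 1144 · 756 · 625 · 1492 · 305 · 256 ≡ 1144 (mod 1517).
Since 1144 ≠ 1, base 4 is a Fermat witness: 1517 is composite.

1144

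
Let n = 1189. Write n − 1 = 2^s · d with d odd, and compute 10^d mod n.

305

1189 − 1 = 1188 = 2^2 · 297, so d = 297.
10^1 ≡ 10 (mod 1189)
10^2 ≡ 10^2 = 100 ≡ 100 (mod 1189)
10^4 ≡ 100^2 = 10000 ≡ 488 (mod 1189)
10^8 ≡ 488^2 = 238144 ≡ 344 (mod 1189)
10^16 ≡ 344^2 = 118336 ≡ 625 (mod 1189)
10^32 ≡ 625^2 = 390625 ≡ 633 (mod 1189)
10^64 ≡ 633^2 = 400689 ≡ 1185 (mod 1189)
10^128 ≡ 1185^2 = 1404225 ≡ 16 (mod 1189)
10^256 ≡ 16^2 = 256 ≡ 256 (mod 1189)
297 = 256 + 32 + 8 + 1 in binary powers of 2.
So 10^297 ≡ 256 · 633 · 344 · 10 ≡ 305 (mod 1189).
Squaring chain: 305 → 283; never reaches −1, so base 10 is a Miller–Rabin witness that 1189 is composite.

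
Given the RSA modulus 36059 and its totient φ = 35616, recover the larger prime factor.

337

φ(n) = (p−1)(q−1) = n − (p+q) + 1, so p + q = 36059 − 35616 + 1 = 444.
p and q are the roots of t² − 444t + 36059 = 0.
Discriminant: 444² − 4·36059 = 197136 − 144236 = 52900; √52900 = 230.
q = (444 − 230)/2 = 107, p = (444 + 230)/2 = 337.
Check: 107 · 337 = 36059.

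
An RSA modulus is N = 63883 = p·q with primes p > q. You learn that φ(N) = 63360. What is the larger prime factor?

331

φ(n) = (p−1)(q−1) = n − (p+q) + 1, so p + q = 63883 − 63360 + 1 = 524.
p and q are the roots of t² − 524t + 63883 = 0.
Discriminant: 524² − 4·63883 = 274576 − 255532 = 19044; √19044 = 138.
q = (524 − 138)/2 = 193, p = (524 + 138)/2 = 331.
Check: 193 · 331 = 63883.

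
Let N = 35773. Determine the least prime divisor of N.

83

35773 is odd.
Digit sum 25, not divisible by 3.
Ends in 3: not divisible by 5.
7: 35773 = 7·5110 + 3
11: 35773 = 11·3252 + 1
13: 35773 = 13·2751 + 10
17: 35773 = 17·2104 + 5
19: 35773 = 19·1882 + 15
23: 35773 = 23·1555 + 8
29: 35773 = 29·1233 + 16
31: 35773 = 31·1153 + 30
37: 35773 = 37·966 + 31
41: 35773 = 41·872 + 21
43: 35773 = 43·831 + 40
47: 35773 = 47·761 + 6
53: 35773 = 53·674 + 51
59: 35773 = 59·606 + 19
61: 35773 = 61·586 + 27
67: 35773 = 67·533 + 62
71: 35773 = 71·503 + 60
73: 35773 = 73·490 + 3
79: 35773 = 79·452 + 65
83: 35773 = 83·431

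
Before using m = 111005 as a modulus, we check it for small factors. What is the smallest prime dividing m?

111005 is odd.
Digit sum 8, not divisible by 3.
Ends in 5: divisible by 5.

5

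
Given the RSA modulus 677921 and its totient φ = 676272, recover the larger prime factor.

877

φ(n) = (p−1)(q−1) = n − (p+q) + 1, so p + q = 677921 − 676272 + 1 = 1650.
p and q are the roots of t² − 1650t + 677921 = 0.
Discriminant: 1650² − 4·677921 = 2722500 − 2711684 = 10816; √10816 = 104.
q = (1650 − 104)/2 = 773, p = (1650 + 104)/2 = 877.
Check: 773 · 877 = 677921.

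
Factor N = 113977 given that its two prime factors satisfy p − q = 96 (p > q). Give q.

Since p = q + 96, we have 113977 = q(q + 96), so q² + 96q − 113977 = 0.
Discriminant: 96² + 4·113977 = 9216 + 455908 = 465124; √465124 = 682.
q = (−96 + 682)/2 = 293, and p = q + 96 = 389.
Check: 293 · 389 = 113977.

293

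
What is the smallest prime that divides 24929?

24929 is odd.
Digit sum 26, not divisible by 3.
Ends in 9: not divisible by 5.
7: 24929 = 7·3561 + 2
11: 24929 = 11·2266 + 3
13: 24929 = 13·1917 + 8
17: 24929 = 17·1466 + 7
19: 24929 = 19·1312 + 1
23: 24929 = 23·1083 + 20
29: 24929 = 29·859 + 18
31: 24929 = 31·804 + 5
37: 24929 = 37·673 + 28
41: 24929 = 41·608 + 1
43: 24929 = 43·579 + 32
47: 24929 = 47·530 + 19
53: 24929 = 53·470 + 19
59: 24929 = 59·422 + 31
61: 24929 = 61·408 + 41
67: 24929 = 67·372 + 5
71: 24929 = 71·351 + 8
73: 24929 = 73·341 + 36
79: 24929 = 79·315 + 44
83: 24929 = 83·300 + 29
89: 24929 = 89·280 + 9
97: 24929 = 97·257

97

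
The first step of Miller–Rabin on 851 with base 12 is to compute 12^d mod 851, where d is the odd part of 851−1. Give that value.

292

851 − 1 = 850 = 2^1 · 425, so d = 425.
12^1 ≡ 12 (mod 851)
12^2 ≡ 12^2 = 144 ≡ 144 (mod 851)
12^4 ≡ 144^2 = 20736 ≡ 312 (mod 851)
12^8 ≡ 312^2 = 97344 ≡ 330 (mod 851)
12^16 ≡ 330^2 = 108900 ≡ 823 (mod 851)
12^32 ≡ 823^2 = 677329 ≡ 784 (mod 851)
12^64 ≡ 784^2 = 614656 ≡ 234 (mod 851)
12^128 ≡ 234^2 = 54756 ≡ 292 (mod 851)
12^256 ≡ 292^2 = 85264 ≡ 164 (mod 851)
425 = 256 + 128 + 32 + 8 + 1 in binary powers of 2.
So 12^425 ≡ 164 · 292 · 784 · 330 · 12 ≡ 292 (mod 851).
Squaring chain: 292; never reaches −1, so base 12 is a Miller–Rabin witness that 851 is composite.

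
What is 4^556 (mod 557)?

4^1 ≡ 4 (mod 557)
4^2 ≡ 4^2 = 16 ≡ 16 (mod 557)
4^4 ≡ 16^2 = 256 ≡ 256 (mod 557)
4^8 ≡ 256^2 = 65536 ≡ 367 (mod 557)
4^16 ≡ 367^2 = 134689 ≡ 452 (mod 557)
4^32 ≡ 452^2 = 204304 ≡ 442 (mod 557)
4^64 ≡ 442^2 = 195364 ≡ 414 (mod 557)
4^128 ≡ 414^2 = 171396 ≡ 397 (mod 557)
4^256 ≡ 397^2 = 157609 ≡ 535 (mod 557)
4^512 ≡ 535^2 = 286225 ≡ 484 (mod 557)
556 = 512 + 32 + 8 + 4 in binary powers of 2.
So 4^556 ≡ 484 · 442 · 367 · 256 ≡ 1 (mod 557).
Since the result is 1, base 4 gives no evidence that 557 is composite.

1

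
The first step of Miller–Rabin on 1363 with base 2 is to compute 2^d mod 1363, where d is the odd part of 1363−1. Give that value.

1363 − 1 = 1362 = 2^1 · 681, so d = 681.
2^1 ≡ 2 (mod 1363)
2^2 ≡ 2^2 = 4 ≡ 4 (mod 1363)
2^4 ≡ 4^2 = 16 ≡ 16 (mod 1363)
2^8 ≡ 16^2 = 256 ≡ 256 (mod 1363)
2^16 ≡ 256^2 = 65536 ≡ 112 (mod 1363)
2^32 ≡ 112^2 = 12544 ≡ 277 (mod 1363)
2^64 ≡ 277^2 = 76729 ≡ 401 (mod 1363)
2^128 ≡ 401^2 = 160801 ≡ 1330 (mod 1363)
2^256 ≡ 1330^2 = 1768900 ≡ 1089 (mod 1363)
2^512 ≡ 1089^2 = 1185921 ≡ 111 (mod 1363)
681 = 512 + 128 + 32 + 8 + 1 in binary powers of 2.
So 2^681 ≡ 111 · 1330 · 277 · 256 · 2 ≡ 686 (mod 1363).
Squaring chain: 686; never reaches −1, so base 2 is a Miller–Rabin witness that 1363 is composite.

686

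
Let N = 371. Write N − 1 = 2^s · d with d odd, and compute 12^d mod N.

371 − 1 = 370 = 2^1 · 185, so d = 185.
12^1 ≡ 12 (mod 371)
12^2 ≡ 12^2 = 144 ≡ 144 (mod 371)
12^4 ≡ 144^2 = 20736 ≡ 331 (mod 371)
12^8 ≡ 331^2 = 109561 ≡ 116 (mod 371)
12^16 ≡ 116^2 = 13456 ≡ 100 (mod 371)
12^32 ≡ 100^2 = 10000 ≡ 354 (mod 371)
12^64 ≡ 354^2 = 125316 ≡ 289 (mod 371)
12^128 ≡ 289^2 = 83521 ≡ 46 (mod 371)
185 = 128 + 32 + 16 + 8 + 1 in binary powers of 2.
So 12^185 ≡ 46 · 354 · 100 · 116 · 12 ≡ 339 (mod 371).
Squaring chain: 339; never reaches −1, so base 12 is a Miller–Rabin witness that 371 is composite.

339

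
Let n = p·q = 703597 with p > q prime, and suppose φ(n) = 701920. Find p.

φ(n) = (p−1)(q−1) = n − (p+q) + 1, so p + q = 703597 − 701920 + 1 = 1678.
p and q are the roots of t² − 1678t + 703597 = 0.
Discriminant: 1678² − 4·703597 = 2815684 − 2814388 = 1296; √1296 = 36.
q = (1678 − 36)/2 = 821, p = (1678 + 36)/2 = 857.
Check: 821 · 857 = 703597.

857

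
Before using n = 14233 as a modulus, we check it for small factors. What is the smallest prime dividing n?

14233 is odd.
Digit sum 13, not divisible by 3.
Ends in 3: not divisible by 5.
7: 14233 = 7·2033 + 2
11: 14233 = 11·1293 + 10
13: 14233 = 13·1094 + 11
17: 14233 = 17·837 + 4
19: 14233 = 19·749 + 2
23: 14233 = 23·618 + 19
29: 14233 = 29·490 + 23
31: 14233 = 31·459 + 4
37: 14233 = 37·384 + 25
41: 14233 = 41·347 + 6
43: 14233 = 43·331

43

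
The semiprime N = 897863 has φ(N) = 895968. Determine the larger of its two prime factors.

φ(n) = (p−1)(q−1) = n − (p+q) + 1, so p + q = 897863 − 895968 + 1 = 1896.
p and q are the roots of t² − 1896t + 897863 = 0.
Discriminant: 1896² − 4·897863 = 3594816 − 3591452 = 3364; √3364 = 58.
q = (1896 − 58)/2 = 919, p = (1896 + 58)/2 = 977.
Check: 919 · 977 = 897863.

977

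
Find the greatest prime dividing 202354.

83

202354 = 2 · 101177
101177 = 23 · 4399
4399 = 53 · 83
83 is prime.
So 202354 = 2 · 23 · 53 · 83; the largest prime factor is 83.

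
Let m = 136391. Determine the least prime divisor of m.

136391 is odd.
Digit sum 23, not divisible by 3.
Ends in 1: not divisible by 5.
7: 136391 = 7·19484 + 3
11: 136391 = 11·12399 + 2
13: 136391 = 13·10491 + 8
17: 136391 = 17·8023

17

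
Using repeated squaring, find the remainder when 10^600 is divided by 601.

1

10^1 ≡ 10 (mod 601)
10^2 ≡ 10^2 = 100 ≡ 100 (mod 601)
10^4 ≡ 100^2 = 10000 ≡ 384 (mod 601)
10^8 ≡ 384^2 = 147456 ≡ 211 (mod 601)
10^16 ≡ 211^2 = 44521 ≡ 47 (mod 601)
10^32 ≡ 47^2 = 2209 ≡ 406 (mod 601)
10^64 ≡ 406^2 = 164836 ≡ 162 (mod 601)
10^128 ≡ 162^2 = 26244 ≡ 401 (mod 601)
10^256 ≡ 401^2 = 160801 ≡ 334 (mod 601)
10^512 ≡ 334^2 = 111556 ≡ 371 (mod 601)
600 = 512 + 64 + 16 + 8 in binary powers of 2.
So 10^600 ≡ 371 · 162 · 47 · 211 ≡ 1 (mod 601).
Since the result is 1, base 10 gives no evidence that 601 is composite.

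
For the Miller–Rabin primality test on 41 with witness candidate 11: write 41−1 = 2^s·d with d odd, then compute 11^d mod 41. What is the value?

41 − 1 = 40 = 2^3 · 5, so d = 5.
11^1 ≡ 11 (mod 41)
11^2 ≡ 11^2 = 121 ≡ 39 (mod 41)
11^4 ≡ 39^2 = 1521 ≡ 4 (mod 41)
5 = 4 + 1 in binary powers of 2.
So 11^5 ≡ 4 · 11 ≡ 3 (mod 41).
Squaring chain: 3 → 9 → 40; reaches −1, so base 11 does not prove 41 composite.

3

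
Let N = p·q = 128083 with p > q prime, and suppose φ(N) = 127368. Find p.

367

φ(n) = (p−1)(q−1) = n − (p+q) + 1, so p + q = 128083 − 127368 + 1 = 716.
p and q are the roots of t² − 716t + 128083 = 0.
Discriminant: 716² − 4·128083 = 512656 − 512332 = 324; √324 = 18.
q = (716 − 18)/2 = 349, p = (716 + 18)/2 = 367.
Check: 349 · 367 = 128083.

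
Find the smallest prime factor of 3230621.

3230621 is odd.
Digit sum 17, not divisible by 3.
Ends in 1: not divisible by 5.
7: 3230621 = 7·461517 + 2
11: 3230621 = 11·293692 + 9
13: 3230621 = 13·248509 + 4
17: 3230621 = 17·190036 + 9
19: 3230621 = 19·170032 + 13
23: 3230621 = 23·140461 + 18
29: 3230621 = 29·111400 + 21
31: 3230621 = 31·104213 + 18
37: 3230621 = 37·87314 + 3
41: 3230621 = 41·78795 + 26
43: 3230621 = 43·75130 + 31
47: 3230621 = 47·68736 + 29
53: 3230621 = 53·60955 + 6
59: 3230621 = 59·54756 + 17
61: 3230621 = 61·52961

61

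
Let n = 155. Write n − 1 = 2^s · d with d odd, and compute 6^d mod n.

26

155 − 1 = 154 = 2^1 · 77, so d = 77.
6^1 ≡ 6 (mod 155)
6^2 ≡ 6^2 = 36 ≡ 36 (mod 155)
6^4 ≡ 36^2 = 1296 ≡ 56 (mod 155)
6^8 ≡ 56^2 = 3136 ≡ 36 (mod 155)
6^16 ≡ 36^2 = 1296 ≡ 56 (mod 155)
6^32 ≡ 56^2 = 3136 ≡ 36 (mod 155)
6^64 ≡ 36^2 = 1296 ≡ 56 (mod 155)
77 = 64 + 8 + 4 + 1 in binary powers of 2.
So 6^77 ≡ 56 · 36 · 56 · 6 ≡ 26 (mod 155).
Squaring chain: 26; never reaches −1, so base 6 is a Miller–Rabin witness that 155 is composite.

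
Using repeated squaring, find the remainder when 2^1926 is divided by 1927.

2^1 ≡ 2 (mod 1927)
2^2 ≡ 2^2 = 4 ≡ 4 (mod 1927)
2^4 ≡ 4^2 = 16 ≡ 16 (mod 1927)
2^8 ≡ 16^2 = 256 ≡ 256 (mod 1927)
2^16 ≡ 256^2 = 65536 ≡ 18 (mod 1927)
2^32 ≡ 18^2 = 324 ≡ 324 (mod 1927)
2^64 ≡ 324^2 = 104976 ≡ 918 (mod 1927)
2^128 ≡ 918^2 = 842724 ≡ 625 (mod 1927)
2^256 ≡ 625^2 = 390625 ≡ 1371 (mod 1927)
2^512 ≡ 1371^2 = 1879641 ≡ 816 (mod 1927)
2^1024 ≡ 816^2 = 665856 ≡ 1041 (mod 1927)
1926 = 1024 + 512 + 256 + 128 + 4 + 2 in binary powers of 2.
So 2^1926 ≡ 1041 · 816 · 1371 · 625 · 16 · 4 ≡ 1540 (mod 1927).
Since 1540 ≠ 1, base 2 is a Fermat witness: 1927 is composite.

1540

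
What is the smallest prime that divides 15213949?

15213949 is odd.
Digit sum 34, not divisible by 3.
Ends in 9: not divisible by 5.
7: 15213949 = 7·2173421 + 2
11: 15213949 = 11·1383086 + 3
13: 15213949 = 13·1170303 + 10
17: 15213949 = 17·894938 + 3
19: 15213949 = 19·800734 + 3
23: 15213949 = 23·661476 + 1
29: 15213949 = 29·524618 + 27
31: 15213949 = 31·490772 + 17
37: 15213949 = 37·411187 + 30
41: 15213949 = 41·371071 + 38
43: 15213949 = 43·353812 + 33
47: 15213949 = 47·323701 + 2
53: 15213949 = 53·287055 + 34
59: 15213949 = 59·257863 + 32
61: 15213949 = 61·249409

61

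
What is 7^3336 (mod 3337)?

2028

7^1 ≡ 7 (mod 3337)
7^2 ≡ 7^2 = 49 ≡ 49 (mod 3337)
7^4 ≡ 49^2 = 2401 ≡ 2401 (mod 3337)
7^8 ≡ 2401^2 = 5764801 ≡ 1802 (mod 3337)
7^16 ≡ 1802^2 = 3247204 ≡ 303 (mod 3337)
7^32 ≡ 303^2 = 91809 ≡ 1710 (mod 3337)
7^64 ≡ 1710^2 = 2924100 ≡ 888 (mod 3337)
7^128 ≡ 888^2 = 788544 ≡ 1012 (mod 3337)
7^256 ≡ 1012^2 = 1024144 ≡ 3022 (mod 3337)
7^512 ≡ 3022^2 = 9132484 ≡ 2452 (mod 3337)
7^1024 ≡ 2452^2 = 6012304 ≡ 2367 (mod 3337)
7^2048 ≡ 2367^2 = 5602689 ≡ 3203 (mod 3337)
3336 = 2048 + 1024 + 256 + 8 in binary powers of 2.
So 7^3336 ≡ 3203 · 2367 · 3022 · 1802 ≡ 2028 (mod 3337).
Since 2028 ≠ 1, base 7 is a Fermat witness: 3337 is composite.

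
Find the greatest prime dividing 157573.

157573 = 13 · 12121
12121 = 17 · 713
713 = 23 · 31
31 is prime.
So 157573 = 13 · 17 · 23 · 31; the largest prime factor is 31.

31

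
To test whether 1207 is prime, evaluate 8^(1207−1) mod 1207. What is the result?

8^1 ≡ 8 (mod 1207)
8^2 ≡ 8^2 = 64 ≡ 64 (mod 1207)
8^4 ≡ 64^2 = 4096 ≡ 475 (mod 1207)
8^8 ≡ 475^2 = 225625 ≡ 1123 (mod 1207)
8^16 ≡ 1123^2 = 1261129 ≡ 1021 (mod 1207)
8^32 ≡ 1021^2 = 1042441 ≡ 800 (mod 1207)
8^64 ≡ 800^2 = 640000 ≡ 290 (mod 1207)
8^128 ≡ 290^2 = 84100 ≡ 817 (mod 1207)
8^256 ≡ 817^2 = 667489 ≡ 18 (mod 1207)
8^512 ≡ 18^2 = 324 ≡ 324 (mod 1207)
8^1024 ≡ 324^2 = 104976 ≡ 1174 (mod 1207)
1206 = 1024 + 128 + 32 + 16 + 4 + 2 in binary powers of 2.
So 8^1206 ≡ 1174 · 817 · 800 · 1021 · 475 · 64 ≡ 1092 (mod 1207).
Since 1092 ≠ 1, base 8 is a Fermat witness: 1207 is composite.

1092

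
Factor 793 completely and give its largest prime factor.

61

793 = 13 · 61
61 is prime.
So 793 = 13 · 61; the largest prime factor is 61.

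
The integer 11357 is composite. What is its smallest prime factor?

41

11357 is odd.
Digit sum 17, not divisible by 3.
Ends in 7: not divisible by 5.
7: 11357 = 7·1622 + 3
11: 11357 = 11·1032 + 5
13: 11357 = 13·873 + 8
17: 11357 = 17·668 + 1
19: 11357 = 19·597 + 14
23: 11357 = 23·493 + 18
29: 11357 = 29·391 + 18
31: 11357 = 31·366 + 11
37: 11357 = 37·306 + 35
41: 11357 = 41·277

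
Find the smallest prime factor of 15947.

37

15947 is odd.
Digit sum 26, not divisible by 3.
Ends in 7: not divisible by 5.
7: 15947 = 7·2278 + 1
11: 15947 = 11·1449 + 8
13: 15947 = 13·1226 + 9
17: 15947 = 17·938 + 1
19: 15947 = 19·839 + 6
23: 15947 = 23·693 + 8
29: 15947 = 29·549 + 26
31: 15947 = 31·514 + 13
37: 15947 = 37·431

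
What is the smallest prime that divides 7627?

29

7627 is odd.
Digit sum 22, not divisible by 3.
Ends in 7: not divisible by 5.
7: 7627 = 7·1089 + 4
11: 7627 = 11·693 + 4
13: 7627 = 13·586 + 9
17: 7627 = 17·448 + 11
19: 7627 = 19·401 + 8
23: 7627 = 23·331 + 14
29: 7627 = 29·263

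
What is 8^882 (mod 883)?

8^1 ≡ 8 (mod 883)
8^2 ≡ 8^2 = 64 ≡ 64 (mod 883)
8^4 ≡ 64^2 = 4096 ≡ 564 (mod 883)
8^8 ≡ 564^2 = 318096 ≡ 216 (mod 883)
8^16 ≡ 216^2 = 46656 ≡ 740 (mod 883)
8^32 ≡ 740^2 = 547600 ≡ 140 (mod 883)
8^64 ≡ 140^2 = 19600 ≡ 174 (mod 883)
8^128 ≡ 174^2 = 30276 ≡ 254 (mod 883)
8^256 ≡ 254^2 = 64516 ≡ 57 (mod 883)
8^512 ≡ 57^2 = 3249 ≡ 600 (mod 883)
882 = 512 + 256 + 64 + 32 + 16 + 2 in binary powers of 2.
So 8^882 ≡ 600 · 57 · 174 · 140 · 740 · 64 ≡ 1 (mod 883).
Since the result is 1, base 8 gives no evidence that 883 is composite.

1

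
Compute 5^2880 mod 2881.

5^1 ≡ 5 (mod 2881)
5^2 ≡ 5^2 = 25 ≡ 25 (mod 2881)
5^4 ≡ 25^2 = 625 ≡ 625 (mod 2881)
5^8 ≡ 625^2 = 390625 ≡ 1690 (mod 2881)
5^16 ≡ 1690^2 = 2856100 ≡ 1029 (mod 2881)
5^32 ≡ 1029^2 = 1058841 ≡ 1514 (mod 2881)
5^64 ≡ 1514^2 = 2292196 ≡ 1801 (mod 2881)
5^128 ≡ 1801^2 = 3243601 ≡ 2476 (mod 2881)
5^256 ≡ 2476^2 = 6130576 ≡ 2689 (mod 2881)
5^512 ≡ 2689^2 = 7230721 ≡ 2292 (mod 2881)
5^1024 ≡ 2292^2 = 5253264 ≡ 1201 (mod 2881)
5^2048 ≡ 1201^2 = 1442401 ≡ 1901 (mod 2881)
2880 = 2048 + 512 + 256 + 64 in binary powers of 2.
So 5^2880 ≡ 1901 · 2292 · 2689 · 1801 ≡ 1466 (mod 2881).
Since 1466 ≠ 1, base 5 is a Fermat witness: 2881 is composite.

1466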